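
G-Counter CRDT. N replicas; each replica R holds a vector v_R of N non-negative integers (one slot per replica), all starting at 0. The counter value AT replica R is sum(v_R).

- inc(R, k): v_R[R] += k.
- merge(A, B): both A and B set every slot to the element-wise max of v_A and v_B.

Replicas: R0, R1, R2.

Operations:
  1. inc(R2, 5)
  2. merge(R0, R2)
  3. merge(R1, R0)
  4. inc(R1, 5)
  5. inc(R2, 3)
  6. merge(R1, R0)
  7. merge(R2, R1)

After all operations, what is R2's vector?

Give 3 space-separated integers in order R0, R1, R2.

Op 1: inc R2 by 5 -> R2=(0,0,5) value=5
Op 2: merge R0<->R2 -> R0=(0,0,5) R2=(0,0,5)
Op 3: merge R1<->R0 -> R1=(0,0,5) R0=(0,0,5)
Op 4: inc R1 by 5 -> R1=(0,5,5) value=10
Op 5: inc R2 by 3 -> R2=(0,0,8) value=8
Op 6: merge R1<->R0 -> R1=(0,5,5) R0=(0,5,5)
Op 7: merge R2<->R1 -> R2=(0,5,8) R1=(0,5,8)

Answer: 0 5 8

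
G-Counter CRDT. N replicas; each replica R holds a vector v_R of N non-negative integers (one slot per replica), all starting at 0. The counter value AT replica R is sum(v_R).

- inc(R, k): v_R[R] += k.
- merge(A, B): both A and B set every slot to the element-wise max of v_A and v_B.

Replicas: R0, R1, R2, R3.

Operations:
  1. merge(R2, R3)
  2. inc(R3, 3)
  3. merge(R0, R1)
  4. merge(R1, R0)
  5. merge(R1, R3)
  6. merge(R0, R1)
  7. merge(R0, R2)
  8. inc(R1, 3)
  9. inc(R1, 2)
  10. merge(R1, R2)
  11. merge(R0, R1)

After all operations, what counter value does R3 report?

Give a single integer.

Answer: 3

Derivation:
Op 1: merge R2<->R3 -> R2=(0,0,0,0) R3=(0,0,0,0)
Op 2: inc R3 by 3 -> R3=(0,0,0,3) value=3
Op 3: merge R0<->R1 -> R0=(0,0,0,0) R1=(0,0,0,0)
Op 4: merge R1<->R0 -> R1=(0,0,0,0) R0=(0,0,0,0)
Op 5: merge R1<->R3 -> R1=(0,0,0,3) R3=(0,0,0,3)
Op 6: merge R0<->R1 -> R0=(0,0,0,3) R1=(0,0,0,3)
Op 7: merge R0<->R2 -> R0=(0,0,0,3) R2=(0,0,0,3)
Op 8: inc R1 by 3 -> R1=(0,3,0,3) value=6
Op 9: inc R1 by 2 -> R1=(0,5,0,3) value=8
Op 10: merge R1<->R2 -> R1=(0,5,0,3) R2=(0,5,0,3)
Op 11: merge R0<->R1 -> R0=(0,5,0,3) R1=(0,5,0,3)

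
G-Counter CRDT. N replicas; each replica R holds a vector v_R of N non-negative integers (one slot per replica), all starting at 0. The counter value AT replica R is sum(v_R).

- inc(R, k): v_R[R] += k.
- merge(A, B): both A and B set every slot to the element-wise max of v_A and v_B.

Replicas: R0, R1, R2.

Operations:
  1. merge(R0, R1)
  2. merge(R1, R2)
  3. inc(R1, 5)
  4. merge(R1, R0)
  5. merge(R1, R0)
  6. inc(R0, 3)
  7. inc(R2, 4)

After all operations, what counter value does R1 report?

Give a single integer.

Answer: 5

Derivation:
Op 1: merge R0<->R1 -> R0=(0,0,0) R1=(0,0,0)
Op 2: merge R1<->R2 -> R1=(0,0,0) R2=(0,0,0)
Op 3: inc R1 by 5 -> R1=(0,5,0) value=5
Op 4: merge R1<->R0 -> R1=(0,5,0) R0=(0,5,0)
Op 5: merge R1<->R0 -> R1=(0,5,0) R0=(0,5,0)
Op 6: inc R0 by 3 -> R0=(3,5,0) value=8
Op 7: inc R2 by 4 -> R2=(0,0,4) value=4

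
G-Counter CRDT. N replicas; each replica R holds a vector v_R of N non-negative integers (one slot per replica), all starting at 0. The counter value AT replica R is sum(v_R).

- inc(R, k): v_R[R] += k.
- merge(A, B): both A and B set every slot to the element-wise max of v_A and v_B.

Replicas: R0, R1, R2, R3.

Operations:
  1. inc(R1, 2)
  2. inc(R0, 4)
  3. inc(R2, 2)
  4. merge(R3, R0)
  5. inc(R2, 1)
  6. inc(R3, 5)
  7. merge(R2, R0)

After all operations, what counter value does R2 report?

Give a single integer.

Op 1: inc R1 by 2 -> R1=(0,2,0,0) value=2
Op 2: inc R0 by 4 -> R0=(4,0,0,0) value=4
Op 3: inc R2 by 2 -> R2=(0,0,2,0) value=2
Op 4: merge R3<->R0 -> R3=(4,0,0,0) R0=(4,0,0,0)
Op 5: inc R2 by 1 -> R2=(0,0,3,0) value=3
Op 6: inc R3 by 5 -> R3=(4,0,0,5) value=9
Op 7: merge R2<->R0 -> R2=(4,0,3,0) R0=(4,0,3,0)

Answer: 7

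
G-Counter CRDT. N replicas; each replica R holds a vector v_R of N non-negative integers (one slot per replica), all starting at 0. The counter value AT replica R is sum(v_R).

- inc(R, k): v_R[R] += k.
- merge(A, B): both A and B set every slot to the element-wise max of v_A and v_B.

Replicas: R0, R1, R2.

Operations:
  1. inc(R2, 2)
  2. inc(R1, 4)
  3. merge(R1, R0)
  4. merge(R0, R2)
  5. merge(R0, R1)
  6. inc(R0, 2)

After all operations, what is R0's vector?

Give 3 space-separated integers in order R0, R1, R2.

Answer: 2 4 2

Derivation:
Op 1: inc R2 by 2 -> R2=(0,0,2) value=2
Op 2: inc R1 by 4 -> R1=(0,4,0) value=4
Op 3: merge R1<->R0 -> R1=(0,4,0) R0=(0,4,0)
Op 4: merge R0<->R2 -> R0=(0,4,2) R2=(0,4,2)
Op 5: merge R0<->R1 -> R0=(0,4,2) R1=(0,4,2)
Op 6: inc R0 by 2 -> R0=(2,4,2) value=8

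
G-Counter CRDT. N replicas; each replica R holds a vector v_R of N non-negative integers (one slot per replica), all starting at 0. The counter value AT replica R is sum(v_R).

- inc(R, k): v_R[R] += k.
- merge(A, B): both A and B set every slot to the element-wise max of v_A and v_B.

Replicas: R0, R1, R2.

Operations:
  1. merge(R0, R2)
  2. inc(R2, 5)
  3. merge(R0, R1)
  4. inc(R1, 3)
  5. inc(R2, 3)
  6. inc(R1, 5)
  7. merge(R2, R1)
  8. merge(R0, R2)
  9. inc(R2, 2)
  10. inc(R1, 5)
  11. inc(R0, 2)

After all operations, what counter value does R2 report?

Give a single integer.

Op 1: merge R0<->R2 -> R0=(0,0,0) R2=(0,0,0)
Op 2: inc R2 by 5 -> R2=(0,0,5) value=5
Op 3: merge R0<->R1 -> R0=(0,0,0) R1=(0,0,0)
Op 4: inc R1 by 3 -> R1=(0,3,0) value=3
Op 5: inc R2 by 3 -> R2=(0,0,8) value=8
Op 6: inc R1 by 5 -> R1=(0,8,0) value=8
Op 7: merge R2<->R1 -> R2=(0,8,8) R1=(0,8,8)
Op 8: merge R0<->R2 -> R0=(0,8,8) R2=(0,8,8)
Op 9: inc R2 by 2 -> R2=(0,8,10) value=18
Op 10: inc R1 by 5 -> R1=(0,13,8) value=21
Op 11: inc R0 by 2 -> R0=(2,8,8) value=18

Answer: 18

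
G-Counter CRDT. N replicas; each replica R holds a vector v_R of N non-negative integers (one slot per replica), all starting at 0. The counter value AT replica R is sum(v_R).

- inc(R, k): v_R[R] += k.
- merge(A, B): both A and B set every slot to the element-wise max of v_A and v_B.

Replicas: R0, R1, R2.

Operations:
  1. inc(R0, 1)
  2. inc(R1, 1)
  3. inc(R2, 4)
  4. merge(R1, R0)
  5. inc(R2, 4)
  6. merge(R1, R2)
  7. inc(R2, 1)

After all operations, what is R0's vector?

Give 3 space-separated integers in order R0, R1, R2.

Answer: 1 1 0

Derivation:
Op 1: inc R0 by 1 -> R0=(1,0,0) value=1
Op 2: inc R1 by 1 -> R1=(0,1,0) value=1
Op 3: inc R2 by 4 -> R2=(0,0,4) value=4
Op 4: merge R1<->R0 -> R1=(1,1,0) R0=(1,1,0)
Op 5: inc R2 by 4 -> R2=(0,0,8) value=8
Op 6: merge R1<->R2 -> R1=(1,1,8) R2=(1,1,8)
Op 7: inc R2 by 1 -> R2=(1,1,9) value=11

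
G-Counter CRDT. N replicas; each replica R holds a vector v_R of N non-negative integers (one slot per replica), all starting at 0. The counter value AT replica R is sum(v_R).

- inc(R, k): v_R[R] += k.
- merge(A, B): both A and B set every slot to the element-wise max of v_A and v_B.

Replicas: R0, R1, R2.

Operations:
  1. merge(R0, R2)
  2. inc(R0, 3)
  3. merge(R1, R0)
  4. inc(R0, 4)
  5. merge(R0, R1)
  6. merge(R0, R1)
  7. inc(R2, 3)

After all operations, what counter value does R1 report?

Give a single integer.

Answer: 7

Derivation:
Op 1: merge R0<->R2 -> R0=(0,0,0) R2=(0,0,0)
Op 2: inc R0 by 3 -> R0=(3,0,0) value=3
Op 3: merge R1<->R0 -> R1=(3,0,0) R0=(3,0,0)
Op 4: inc R0 by 4 -> R0=(7,0,0) value=7
Op 5: merge R0<->R1 -> R0=(7,0,0) R1=(7,0,0)
Op 6: merge R0<->R1 -> R0=(7,0,0) R1=(7,0,0)
Op 7: inc R2 by 3 -> R2=(0,0,3) value=3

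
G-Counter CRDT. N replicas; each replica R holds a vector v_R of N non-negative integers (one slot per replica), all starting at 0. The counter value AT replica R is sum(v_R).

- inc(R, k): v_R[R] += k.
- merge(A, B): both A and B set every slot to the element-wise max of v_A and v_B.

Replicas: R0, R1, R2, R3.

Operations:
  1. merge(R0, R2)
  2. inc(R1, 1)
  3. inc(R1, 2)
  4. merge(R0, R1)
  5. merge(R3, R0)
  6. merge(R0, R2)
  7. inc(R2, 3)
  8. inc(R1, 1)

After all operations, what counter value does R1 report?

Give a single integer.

Answer: 4

Derivation:
Op 1: merge R0<->R2 -> R0=(0,0,0,0) R2=(0,0,0,0)
Op 2: inc R1 by 1 -> R1=(0,1,0,0) value=1
Op 3: inc R1 by 2 -> R1=(0,3,0,0) value=3
Op 4: merge R0<->R1 -> R0=(0,3,0,0) R1=(0,3,0,0)
Op 5: merge R3<->R0 -> R3=(0,3,0,0) R0=(0,3,0,0)
Op 6: merge R0<->R2 -> R0=(0,3,0,0) R2=(0,3,0,0)
Op 7: inc R2 by 3 -> R2=(0,3,3,0) value=6
Op 8: inc R1 by 1 -> R1=(0,4,0,0) value=4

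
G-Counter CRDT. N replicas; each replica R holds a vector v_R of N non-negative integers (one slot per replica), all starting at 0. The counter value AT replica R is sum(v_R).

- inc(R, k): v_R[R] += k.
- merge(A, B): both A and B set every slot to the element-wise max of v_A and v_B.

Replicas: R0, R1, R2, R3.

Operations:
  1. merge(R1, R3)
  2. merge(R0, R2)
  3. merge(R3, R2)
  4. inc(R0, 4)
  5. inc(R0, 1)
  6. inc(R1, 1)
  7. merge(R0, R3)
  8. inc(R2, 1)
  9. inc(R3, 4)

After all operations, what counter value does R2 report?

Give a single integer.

Op 1: merge R1<->R3 -> R1=(0,0,0,0) R3=(0,0,0,0)
Op 2: merge R0<->R2 -> R0=(0,0,0,0) R2=(0,0,0,0)
Op 3: merge R3<->R2 -> R3=(0,0,0,0) R2=(0,0,0,0)
Op 4: inc R0 by 4 -> R0=(4,0,0,0) value=4
Op 5: inc R0 by 1 -> R0=(5,0,0,0) value=5
Op 6: inc R1 by 1 -> R1=(0,1,0,0) value=1
Op 7: merge R0<->R3 -> R0=(5,0,0,0) R3=(5,0,0,0)
Op 8: inc R2 by 1 -> R2=(0,0,1,0) value=1
Op 9: inc R3 by 4 -> R3=(5,0,0,4) value=9

Answer: 1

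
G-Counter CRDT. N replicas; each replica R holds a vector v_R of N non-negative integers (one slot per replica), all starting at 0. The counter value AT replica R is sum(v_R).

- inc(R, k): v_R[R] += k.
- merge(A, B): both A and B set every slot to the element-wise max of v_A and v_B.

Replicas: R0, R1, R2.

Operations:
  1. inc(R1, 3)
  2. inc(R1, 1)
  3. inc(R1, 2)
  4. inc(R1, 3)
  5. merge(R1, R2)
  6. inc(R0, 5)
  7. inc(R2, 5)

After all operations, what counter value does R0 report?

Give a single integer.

Answer: 5

Derivation:
Op 1: inc R1 by 3 -> R1=(0,3,0) value=3
Op 2: inc R1 by 1 -> R1=(0,4,0) value=4
Op 3: inc R1 by 2 -> R1=(0,6,0) value=6
Op 4: inc R1 by 3 -> R1=(0,9,0) value=9
Op 5: merge R1<->R2 -> R1=(0,9,0) R2=(0,9,0)
Op 6: inc R0 by 5 -> R0=(5,0,0) value=5
Op 7: inc R2 by 5 -> R2=(0,9,5) value=14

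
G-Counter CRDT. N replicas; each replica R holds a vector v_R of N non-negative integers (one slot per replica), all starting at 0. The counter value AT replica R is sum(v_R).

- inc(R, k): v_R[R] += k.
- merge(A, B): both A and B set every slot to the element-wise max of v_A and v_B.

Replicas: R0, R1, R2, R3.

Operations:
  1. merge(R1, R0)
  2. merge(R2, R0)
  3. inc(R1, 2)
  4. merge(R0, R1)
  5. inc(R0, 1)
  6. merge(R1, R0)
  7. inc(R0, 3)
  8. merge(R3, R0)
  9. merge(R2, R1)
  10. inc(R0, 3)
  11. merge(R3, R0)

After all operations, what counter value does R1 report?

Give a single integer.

Op 1: merge R1<->R0 -> R1=(0,0,0,0) R0=(0,0,0,0)
Op 2: merge R2<->R0 -> R2=(0,0,0,0) R0=(0,0,0,0)
Op 3: inc R1 by 2 -> R1=(0,2,0,0) value=2
Op 4: merge R0<->R1 -> R0=(0,2,0,0) R1=(0,2,0,0)
Op 5: inc R0 by 1 -> R0=(1,2,0,0) value=3
Op 6: merge R1<->R0 -> R1=(1,2,0,0) R0=(1,2,0,0)
Op 7: inc R0 by 3 -> R0=(4,2,0,0) value=6
Op 8: merge R3<->R0 -> R3=(4,2,0,0) R0=(4,2,0,0)
Op 9: merge R2<->R1 -> R2=(1,2,0,0) R1=(1,2,0,0)
Op 10: inc R0 by 3 -> R0=(7,2,0,0) value=9
Op 11: merge R3<->R0 -> R3=(7,2,0,0) R0=(7,2,0,0)

Answer: 3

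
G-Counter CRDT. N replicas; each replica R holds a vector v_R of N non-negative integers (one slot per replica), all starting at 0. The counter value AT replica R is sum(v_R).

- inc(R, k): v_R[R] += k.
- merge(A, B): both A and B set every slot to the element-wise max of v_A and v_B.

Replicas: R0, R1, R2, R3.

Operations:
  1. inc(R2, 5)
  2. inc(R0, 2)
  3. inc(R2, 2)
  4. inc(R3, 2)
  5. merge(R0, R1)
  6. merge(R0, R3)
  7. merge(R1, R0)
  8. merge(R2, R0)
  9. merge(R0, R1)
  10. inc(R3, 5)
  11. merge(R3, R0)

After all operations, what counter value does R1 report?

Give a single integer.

Op 1: inc R2 by 5 -> R2=(0,0,5,0) value=5
Op 2: inc R0 by 2 -> R0=(2,0,0,0) value=2
Op 3: inc R2 by 2 -> R2=(0,0,7,0) value=7
Op 4: inc R3 by 2 -> R3=(0,0,0,2) value=2
Op 5: merge R0<->R1 -> R0=(2,0,0,0) R1=(2,0,0,0)
Op 6: merge R0<->R3 -> R0=(2,0,0,2) R3=(2,0,0,2)
Op 7: merge R1<->R0 -> R1=(2,0,0,2) R0=(2,0,0,2)
Op 8: merge R2<->R0 -> R2=(2,0,7,2) R0=(2,0,7,2)
Op 9: merge R0<->R1 -> R0=(2,0,7,2) R1=(2,0,7,2)
Op 10: inc R3 by 5 -> R3=(2,0,0,7) value=9
Op 11: merge R3<->R0 -> R3=(2,0,7,7) R0=(2,0,7,7)

Answer: 11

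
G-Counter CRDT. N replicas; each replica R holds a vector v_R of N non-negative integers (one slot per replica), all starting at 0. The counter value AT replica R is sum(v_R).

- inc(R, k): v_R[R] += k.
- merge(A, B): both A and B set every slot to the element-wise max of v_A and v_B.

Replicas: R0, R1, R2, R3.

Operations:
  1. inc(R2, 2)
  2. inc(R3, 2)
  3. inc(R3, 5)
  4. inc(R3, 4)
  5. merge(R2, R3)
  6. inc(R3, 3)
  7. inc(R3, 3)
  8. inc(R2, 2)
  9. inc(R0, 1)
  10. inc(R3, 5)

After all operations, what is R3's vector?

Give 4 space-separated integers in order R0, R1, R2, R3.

Op 1: inc R2 by 2 -> R2=(0,0,2,0) value=2
Op 2: inc R3 by 2 -> R3=(0,0,0,2) value=2
Op 3: inc R3 by 5 -> R3=(0,0,0,7) value=7
Op 4: inc R3 by 4 -> R3=(0,0,0,11) value=11
Op 5: merge R2<->R3 -> R2=(0,0,2,11) R3=(0,0,2,11)
Op 6: inc R3 by 3 -> R3=(0,0,2,14) value=16
Op 7: inc R3 by 3 -> R3=(0,0,2,17) value=19
Op 8: inc R2 by 2 -> R2=(0,0,4,11) value=15
Op 9: inc R0 by 1 -> R0=(1,0,0,0) value=1
Op 10: inc R3 by 5 -> R3=(0,0,2,22) value=24

Answer: 0 0 2 22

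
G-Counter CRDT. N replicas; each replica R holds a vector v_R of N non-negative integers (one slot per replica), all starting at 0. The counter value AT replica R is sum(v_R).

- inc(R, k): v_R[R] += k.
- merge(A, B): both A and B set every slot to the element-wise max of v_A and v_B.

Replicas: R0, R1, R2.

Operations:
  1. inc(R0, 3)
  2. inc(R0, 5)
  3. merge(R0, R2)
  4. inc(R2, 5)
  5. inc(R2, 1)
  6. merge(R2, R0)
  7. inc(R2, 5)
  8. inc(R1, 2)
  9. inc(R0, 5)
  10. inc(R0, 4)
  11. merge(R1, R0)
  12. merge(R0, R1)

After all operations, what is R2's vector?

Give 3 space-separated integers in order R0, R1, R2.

Op 1: inc R0 by 3 -> R0=(3,0,0) value=3
Op 2: inc R0 by 5 -> R0=(8,0,0) value=8
Op 3: merge R0<->R2 -> R0=(8,0,0) R2=(8,0,0)
Op 4: inc R2 by 5 -> R2=(8,0,5) value=13
Op 5: inc R2 by 1 -> R2=(8,0,6) value=14
Op 6: merge R2<->R0 -> R2=(8,0,6) R0=(8,0,6)
Op 7: inc R2 by 5 -> R2=(8,0,11) value=19
Op 8: inc R1 by 2 -> R1=(0,2,0) value=2
Op 9: inc R0 by 5 -> R0=(13,0,6) value=19
Op 10: inc R0 by 4 -> R0=(17,0,6) value=23
Op 11: merge R1<->R0 -> R1=(17,2,6) R0=(17,2,6)
Op 12: merge R0<->R1 -> R0=(17,2,6) R1=(17,2,6)

Answer: 8 0 11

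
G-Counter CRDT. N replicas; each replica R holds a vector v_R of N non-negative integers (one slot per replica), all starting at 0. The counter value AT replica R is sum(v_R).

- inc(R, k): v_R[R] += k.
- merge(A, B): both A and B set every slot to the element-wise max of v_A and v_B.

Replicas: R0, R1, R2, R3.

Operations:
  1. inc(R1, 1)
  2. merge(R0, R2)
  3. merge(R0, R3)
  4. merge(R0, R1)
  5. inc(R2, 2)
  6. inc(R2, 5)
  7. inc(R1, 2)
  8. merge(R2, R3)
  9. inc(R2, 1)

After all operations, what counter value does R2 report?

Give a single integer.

Answer: 8

Derivation:
Op 1: inc R1 by 1 -> R1=(0,1,0,0) value=1
Op 2: merge R0<->R2 -> R0=(0,0,0,0) R2=(0,0,0,0)
Op 3: merge R0<->R3 -> R0=(0,0,0,0) R3=(0,0,0,0)
Op 4: merge R0<->R1 -> R0=(0,1,0,0) R1=(0,1,0,0)
Op 5: inc R2 by 2 -> R2=(0,0,2,0) value=2
Op 6: inc R2 by 5 -> R2=(0,0,7,0) value=7
Op 7: inc R1 by 2 -> R1=(0,3,0,0) value=3
Op 8: merge R2<->R3 -> R2=(0,0,7,0) R3=(0,0,7,0)
Op 9: inc R2 by 1 -> R2=(0,0,8,0) value=8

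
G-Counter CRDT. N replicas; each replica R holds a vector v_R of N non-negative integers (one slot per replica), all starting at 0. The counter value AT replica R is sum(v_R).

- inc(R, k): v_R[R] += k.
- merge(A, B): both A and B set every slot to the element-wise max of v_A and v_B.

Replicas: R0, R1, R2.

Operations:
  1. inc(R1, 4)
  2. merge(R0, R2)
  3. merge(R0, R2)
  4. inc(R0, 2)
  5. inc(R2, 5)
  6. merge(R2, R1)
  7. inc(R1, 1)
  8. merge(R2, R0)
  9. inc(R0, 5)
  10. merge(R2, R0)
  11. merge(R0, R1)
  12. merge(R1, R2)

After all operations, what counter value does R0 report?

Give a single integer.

Op 1: inc R1 by 4 -> R1=(0,4,0) value=4
Op 2: merge R0<->R2 -> R0=(0,0,0) R2=(0,0,0)
Op 3: merge R0<->R2 -> R0=(0,0,0) R2=(0,0,0)
Op 4: inc R0 by 2 -> R0=(2,0,0) value=2
Op 5: inc R2 by 5 -> R2=(0,0,5) value=5
Op 6: merge R2<->R1 -> R2=(0,4,5) R1=(0,4,5)
Op 7: inc R1 by 1 -> R1=(0,5,5) value=10
Op 8: merge R2<->R0 -> R2=(2,4,5) R0=(2,4,5)
Op 9: inc R0 by 5 -> R0=(7,4,5) value=16
Op 10: merge R2<->R0 -> R2=(7,4,5) R0=(7,4,5)
Op 11: merge R0<->R1 -> R0=(7,5,5) R1=(7,5,5)
Op 12: merge R1<->R2 -> R1=(7,5,5) R2=(7,5,5)

Answer: 17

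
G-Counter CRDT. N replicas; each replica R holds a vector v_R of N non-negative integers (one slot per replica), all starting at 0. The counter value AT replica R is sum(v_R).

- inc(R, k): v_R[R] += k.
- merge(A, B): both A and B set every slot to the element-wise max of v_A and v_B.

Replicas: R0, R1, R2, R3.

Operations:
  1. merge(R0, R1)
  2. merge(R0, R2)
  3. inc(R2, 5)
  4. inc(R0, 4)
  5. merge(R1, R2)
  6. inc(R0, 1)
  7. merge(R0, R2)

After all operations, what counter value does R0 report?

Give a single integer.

Answer: 10

Derivation:
Op 1: merge R0<->R1 -> R0=(0,0,0,0) R1=(0,0,0,0)
Op 2: merge R0<->R2 -> R0=(0,0,0,0) R2=(0,0,0,0)
Op 3: inc R2 by 5 -> R2=(0,0,5,0) value=5
Op 4: inc R0 by 4 -> R0=(4,0,0,0) value=4
Op 5: merge R1<->R2 -> R1=(0,0,5,0) R2=(0,0,5,0)
Op 6: inc R0 by 1 -> R0=(5,0,0,0) value=5
Op 7: merge R0<->R2 -> R0=(5,0,5,0) R2=(5,0,5,0)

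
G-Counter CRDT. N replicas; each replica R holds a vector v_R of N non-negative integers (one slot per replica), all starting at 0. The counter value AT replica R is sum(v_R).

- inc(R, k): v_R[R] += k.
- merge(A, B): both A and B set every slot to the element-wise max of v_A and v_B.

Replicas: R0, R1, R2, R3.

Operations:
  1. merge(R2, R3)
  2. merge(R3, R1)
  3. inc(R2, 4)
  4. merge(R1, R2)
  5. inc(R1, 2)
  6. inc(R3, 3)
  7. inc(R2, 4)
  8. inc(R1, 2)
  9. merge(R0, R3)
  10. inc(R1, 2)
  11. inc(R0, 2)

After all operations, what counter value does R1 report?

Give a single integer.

Op 1: merge R2<->R3 -> R2=(0,0,0,0) R3=(0,0,0,0)
Op 2: merge R3<->R1 -> R3=(0,0,0,0) R1=(0,0,0,0)
Op 3: inc R2 by 4 -> R2=(0,0,4,0) value=4
Op 4: merge R1<->R2 -> R1=(0,0,4,0) R2=(0,0,4,0)
Op 5: inc R1 by 2 -> R1=(0,2,4,0) value=6
Op 6: inc R3 by 3 -> R3=(0,0,0,3) value=3
Op 7: inc R2 by 4 -> R2=(0,0,8,0) value=8
Op 8: inc R1 by 2 -> R1=(0,4,4,0) value=8
Op 9: merge R0<->R3 -> R0=(0,0,0,3) R3=(0,0,0,3)
Op 10: inc R1 by 2 -> R1=(0,6,4,0) value=10
Op 11: inc R0 by 2 -> R0=(2,0,0,3) value=5

Answer: 10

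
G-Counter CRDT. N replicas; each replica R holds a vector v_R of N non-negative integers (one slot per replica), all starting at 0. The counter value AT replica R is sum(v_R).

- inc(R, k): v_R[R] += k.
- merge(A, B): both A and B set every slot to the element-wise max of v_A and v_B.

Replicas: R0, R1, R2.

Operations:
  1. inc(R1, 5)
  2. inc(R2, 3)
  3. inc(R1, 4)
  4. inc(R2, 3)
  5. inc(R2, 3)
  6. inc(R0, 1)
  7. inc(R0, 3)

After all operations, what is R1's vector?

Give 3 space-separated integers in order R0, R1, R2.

Op 1: inc R1 by 5 -> R1=(0,5,0) value=5
Op 2: inc R2 by 3 -> R2=(0,0,3) value=3
Op 3: inc R1 by 4 -> R1=(0,9,0) value=9
Op 4: inc R2 by 3 -> R2=(0,0,6) value=6
Op 5: inc R2 by 3 -> R2=(0,0,9) value=9
Op 6: inc R0 by 1 -> R0=(1,0,0) value=1
Op 7: inc R0 by 3 -> R0=(4,0,0) value=4

Answer: 0 9 0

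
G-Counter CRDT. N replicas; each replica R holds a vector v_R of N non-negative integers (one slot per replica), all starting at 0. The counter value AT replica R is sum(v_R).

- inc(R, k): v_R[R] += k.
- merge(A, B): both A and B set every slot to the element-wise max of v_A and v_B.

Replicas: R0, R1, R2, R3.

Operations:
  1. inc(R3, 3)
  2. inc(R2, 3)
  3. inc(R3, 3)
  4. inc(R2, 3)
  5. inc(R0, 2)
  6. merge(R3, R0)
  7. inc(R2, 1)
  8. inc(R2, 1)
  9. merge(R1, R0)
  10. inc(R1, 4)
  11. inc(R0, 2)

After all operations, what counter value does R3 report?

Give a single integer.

Op 1: inc R3 by 3 -> R3=(0,0,0,3) value=3
Op 2: inc R2 by 3 -> R2=(0,0,3,0) value=3
Op 3: inc R3 by 3 -> R3=(0,0,0,6) value=6
Op 4: inc R2 by 3 -> R2=(0,0,6,0) value=6
Op 5: inc R0 by 2 -> R0=(2,0,0,0) value=2
Op 6: merge R3<->R0 -> R3=(2,0,0,6) R0=(2,0,0,6)
Op 7: inc R2 by 1 -> R2=(0,0,7,0) value=7
Op 8: inc R2 by 1 -> R2=(0,0,8,0) value=8
Op 9: merge R1<->R0 -> R1=(2,0,0,6) R0=(2,0,0,6)
Op 10: inc R1 by 4 -> R1=(2,4,0,6) value=12
Op 11: inc R0 by 2 -> R0=(4,0,0,6) value=10

Answer: 8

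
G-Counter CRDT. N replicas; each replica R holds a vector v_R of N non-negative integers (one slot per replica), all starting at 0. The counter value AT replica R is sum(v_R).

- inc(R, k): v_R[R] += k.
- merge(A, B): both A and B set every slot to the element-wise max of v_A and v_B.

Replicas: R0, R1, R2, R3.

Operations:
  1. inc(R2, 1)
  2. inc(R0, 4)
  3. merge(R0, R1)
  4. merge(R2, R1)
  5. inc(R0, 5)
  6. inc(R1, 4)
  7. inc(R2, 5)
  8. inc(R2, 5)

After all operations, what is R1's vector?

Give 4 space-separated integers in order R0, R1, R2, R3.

Answer: 4 4 1 0

Derivation:
Op 1: inc R2 by 1 -> R2=(0,0,1,0) value=1
Op 2: inc R0 by 4 -> R0=(4,0,0,0) value=4
Op 3: merge R0<->R1 -> R0=(4,0,0,0) R1=(4,0,0,0)
Op 4: merge R2<->R1 -> R2=(4,0,1,0) R1=(4,0,1,0)
Op 5: inc R0 by 5 -> R0=(9,0,0,0) value=9
Op 6: inc R1 by 4 -> R1=(4,4,1,0) value=9
Op 7: inc R2 by 5 -> R2=(4,0,6,0) value=10
Op 8: inc R2 by 5 -> R2=(4,0,11,0) value=15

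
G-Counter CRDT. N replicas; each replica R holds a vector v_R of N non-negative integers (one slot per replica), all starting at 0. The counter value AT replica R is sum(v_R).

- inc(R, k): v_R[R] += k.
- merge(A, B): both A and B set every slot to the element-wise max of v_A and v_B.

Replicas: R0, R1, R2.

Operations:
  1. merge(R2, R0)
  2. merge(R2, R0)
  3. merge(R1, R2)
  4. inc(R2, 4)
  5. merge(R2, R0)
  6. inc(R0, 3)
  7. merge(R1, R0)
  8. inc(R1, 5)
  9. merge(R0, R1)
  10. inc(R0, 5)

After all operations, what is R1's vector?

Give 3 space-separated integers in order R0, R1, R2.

Answer: 3 5 4

Derivation:
Op 1: merge R2<->R0 -> R2=(0,0,0) R0=(0,0,0)
Op 2: merge R2<->R0 -> R2=(0,0,0) R0=(0,0,0)
Op 3: merge R1<->R2 -> R1=(0,0,0) R2=(0,0,0)
Op 4: inc R2 by 4 -> R2=(0,0,4) value=4
Op 5: merge R2<->R0 -> R2=(0,0,4) R0=(0,0,4)
Op 6: inc R0 by 3 -> R0=(3,0,4) value=7
Op 7: merge R1<->R0 -> R1=(3,0,4) R0=(3,0,4)
Op 8: inc R1 by 5 -> R1=(3,5,4) value=12
Op 9: merge R0<->R1 -> R0=(3,5,4) R1=(3,5,4)
Op 10: inc R0 by 5 -> R0=(8,5,4) value=17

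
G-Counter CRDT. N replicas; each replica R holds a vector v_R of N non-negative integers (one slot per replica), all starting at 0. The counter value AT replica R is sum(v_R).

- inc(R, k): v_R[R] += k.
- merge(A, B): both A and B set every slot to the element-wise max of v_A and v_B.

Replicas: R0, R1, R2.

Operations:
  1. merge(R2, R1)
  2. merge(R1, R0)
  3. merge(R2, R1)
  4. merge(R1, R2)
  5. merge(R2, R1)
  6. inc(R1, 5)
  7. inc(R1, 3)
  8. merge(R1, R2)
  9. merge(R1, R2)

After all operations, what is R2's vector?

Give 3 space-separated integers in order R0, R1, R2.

Answer: 0 8 0

Derivation:
Op 1: merge R2<->R1 -> R2=(0,0,0) R1=(0,0,0)
Op 2: merge R1<->R0 -> R1=(0,0,0) R0=(0,0,0)
Op 3: merge R2<->R1 -> R2=(0,0,0) R1=(0,0,0)
Op 4: merge R1<->R2 -> R1=(0,0,0) R2=(0,0,0)
Op 5: merge R2<->R1 -> R2=(0,0,0) R1=(0,0,0)
Op 6: inc R1 by 5 -> R1=(0,5,0) value=5
Op 7: inc R1 by 3 -> R1=(0,8,0) value=8
Op 8: merge R1<->R2 -> R1=(0,8,0) R2=(0,8,0)
Op 9: merge R1<->R2 -> R1=(0,8,0) R2=(0,8,0)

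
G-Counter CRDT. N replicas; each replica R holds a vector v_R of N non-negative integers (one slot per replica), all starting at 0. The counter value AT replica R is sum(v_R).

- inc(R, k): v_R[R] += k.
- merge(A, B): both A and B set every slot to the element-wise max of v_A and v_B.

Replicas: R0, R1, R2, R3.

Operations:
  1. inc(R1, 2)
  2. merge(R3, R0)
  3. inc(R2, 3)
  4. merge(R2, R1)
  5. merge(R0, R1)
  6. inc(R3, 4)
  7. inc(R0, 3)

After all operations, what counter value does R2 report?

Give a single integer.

Answer: 5

Derivation:
Op 1: inc R1 by 2 -> R1=(0,2,0,0) value=2
Op 2: merge R3<->R0 -> R3=(0,0,0,0) R0=(0,0,0,0)
Op 3: inc R2 by 3 -> R2=(0,0,3,0) value=3
Op 4: merge R2<->R1 -> R2=(0,2,3,0) R1=(0,2,3,0)
Op 5: merge R0<->R1 -> R0=(0,2,3,0) R1=(0,2,3,0)
Op 6: inc R3 by 4 -> R3=(0,0,0,4) value=4
Op 7: inc R0 by 3 -> R0=(3,2,3,0) value=8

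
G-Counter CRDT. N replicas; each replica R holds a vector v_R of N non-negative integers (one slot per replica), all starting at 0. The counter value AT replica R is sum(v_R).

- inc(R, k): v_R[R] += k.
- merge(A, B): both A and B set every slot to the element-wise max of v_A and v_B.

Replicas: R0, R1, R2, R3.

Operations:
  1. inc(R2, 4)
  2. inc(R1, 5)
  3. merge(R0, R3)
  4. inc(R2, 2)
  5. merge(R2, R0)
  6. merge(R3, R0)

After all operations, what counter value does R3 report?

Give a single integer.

Answer: 6

Derivation:
Op 1: inc R2 by 4 -> R2=(0,0,4,0) value=4
Op 2: inc R1 by 5 -> R1=(0,5,0,0) value=5
Op 3: merge R0<->R3 -> R0=(0,0,0,0) R3=(0,0,0,0)
Op 4: inc R2 by 2 -> R2=(0,0,6,0) value=6
Op 5: merge R2<->R0 -> R2=(0,0,6,0) R0=(0,0,6,0)
Op 6: merge R3<->R0 -> R3=(0,0,6,0) R0=(0,0,6,0)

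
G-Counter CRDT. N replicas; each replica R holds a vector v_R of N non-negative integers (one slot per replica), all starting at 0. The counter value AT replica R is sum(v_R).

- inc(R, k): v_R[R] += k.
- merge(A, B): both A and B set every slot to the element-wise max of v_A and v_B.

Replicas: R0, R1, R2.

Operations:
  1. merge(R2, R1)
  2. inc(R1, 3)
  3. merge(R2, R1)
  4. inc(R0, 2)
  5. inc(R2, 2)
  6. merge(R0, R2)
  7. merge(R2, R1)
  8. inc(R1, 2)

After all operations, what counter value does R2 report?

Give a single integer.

Answer: 7

Derivation:
Op 1: merge R2<->R1 -> R2=(0,0,0) R1=(0,0,0)
Op 2: inc R1 by 3 -> R1=(0,3,0) value=3
Op 3: merge R2<->R1 -> R2=(0,3,0) R1=(0,3,0)
Op 4: inc R0 by 2 -> R0=(2,0,0) value=2
Op 5: inc R2 by 2 -> R2=(0,3,2) value=5
Op 6: merge R0<->R2 -> R0=(2,3,2) R2=(2,3,2)
Op 7: merge R2<->R1 -> R2=(2,3,2) R1=(2,3,2)
Op 8: inc R1 by 2 -> R1=(2,5,2) value=9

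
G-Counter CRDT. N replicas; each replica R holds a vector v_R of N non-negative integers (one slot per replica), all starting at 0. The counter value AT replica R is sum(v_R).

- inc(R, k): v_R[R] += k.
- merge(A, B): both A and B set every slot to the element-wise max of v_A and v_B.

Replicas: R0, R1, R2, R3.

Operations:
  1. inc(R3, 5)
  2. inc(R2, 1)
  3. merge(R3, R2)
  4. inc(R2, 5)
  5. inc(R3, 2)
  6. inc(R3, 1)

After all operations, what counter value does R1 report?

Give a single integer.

Answer: 0

Derivation:
Op 1: inc R3 by 5 -> R3=(0,0,0,5) value=5
Op 2: inc R2 by 1 -> R2=(0,0,1,0) value=1
Op 3: merge R3<->R2 -> R3=(0,0,1,5) R2=(0,0,1,5)
Op 4: inc R2 by 5 -> R2=(0,0,6,5) value=11
Op 5: inc R3 by 2 -> R3=(0,0,1,7) value=8
Op 6: inc R3 by 1 -> R3=(0,0,1,8) value=9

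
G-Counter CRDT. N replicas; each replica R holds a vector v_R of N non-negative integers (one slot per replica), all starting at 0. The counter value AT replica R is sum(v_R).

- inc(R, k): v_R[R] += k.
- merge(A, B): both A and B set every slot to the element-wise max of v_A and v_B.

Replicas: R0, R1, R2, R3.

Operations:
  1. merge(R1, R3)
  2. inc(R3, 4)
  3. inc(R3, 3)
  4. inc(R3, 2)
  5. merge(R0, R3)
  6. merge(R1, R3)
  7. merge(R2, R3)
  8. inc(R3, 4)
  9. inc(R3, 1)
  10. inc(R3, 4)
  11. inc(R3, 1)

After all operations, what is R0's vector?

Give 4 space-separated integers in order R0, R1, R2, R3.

Answer: 0 0 0 9

Derivation:
Op 1: merge R1<->R3 -> R1=(0,0,0,0) R3=(0,0,0,0)
Op 2: inc R3 by 4 -> R3=(0,0,0,4) value=4
Op 3: inc R3 by 3 -> R3=(0,0,0,7) value=7
Op 4: inc R3 by 2 -> R3=(0,0,0,9) value=9
Op 5: merge R0<->R3 -> R0=(0,0,0,9) R3=(0,0,0,9)
Op 6: merge R1<->R3 -> R1=(0,0,0,9) R3=(0,0,0,9)
Op 7: merge R2<->R3 -> R2=(0,0,0,9) R3=(0,0,0,9)
Op 8: inc R3 by 4 -> R3=(0,0,0,13) value=13
Op 9: inc R3 by 1 -> R3=(0,0,0,14) value=14
Op 10: inc R3 by 4 -> R3=(0,0,0,18) value=18
Op 11: inc R3 by 1 -> R3=(0,0,0,19) value=19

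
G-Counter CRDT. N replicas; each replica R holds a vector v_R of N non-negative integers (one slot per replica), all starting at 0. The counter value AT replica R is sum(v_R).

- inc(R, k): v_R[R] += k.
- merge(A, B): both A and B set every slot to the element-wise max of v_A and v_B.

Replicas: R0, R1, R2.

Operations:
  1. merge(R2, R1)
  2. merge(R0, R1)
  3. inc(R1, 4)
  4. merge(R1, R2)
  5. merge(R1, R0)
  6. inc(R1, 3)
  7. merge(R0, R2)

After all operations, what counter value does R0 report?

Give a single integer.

Op 1: merge R2<->R1 -> R2=(0,0,0) R1=(0,0,0)
Op 2: merge R0<->R1 -> R0=(0,0,0) R1=(0,0,0)
Op 3: inc R1 by 4 -> R1=(0,4,0) value=4
Op 4: merge R1<->R2 -> R1=(0,4,0) R2=(0,4,0)
Op 5: merge R1<->R0 -> R1=(0,4,0) R0=(0,4,0)
Op 6: inc R1 by 3 -> R1=(0,7,0) value=7
Op 7: merge R0<->R2 -> R0=(0,4,0) R2=(0,4,0)

Answer: 4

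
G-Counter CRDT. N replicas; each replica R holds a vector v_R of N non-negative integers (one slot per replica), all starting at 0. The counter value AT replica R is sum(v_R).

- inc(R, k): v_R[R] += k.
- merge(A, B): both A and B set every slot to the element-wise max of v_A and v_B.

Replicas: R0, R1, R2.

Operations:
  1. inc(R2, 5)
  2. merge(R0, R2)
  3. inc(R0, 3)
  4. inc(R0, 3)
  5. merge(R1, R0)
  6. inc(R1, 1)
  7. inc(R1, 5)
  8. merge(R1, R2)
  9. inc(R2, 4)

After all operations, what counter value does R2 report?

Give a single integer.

Op 1: inc R2 by 5 -> R2=(0,0,5) value=5
Op 2: merge R0<->R2 -> R0=(0,0,5) R2=(0,0,5)
Op 3: inc R0 by 3 -> R0=(3,0,5) value=8
Op 4: inc R0 by 3 -> R0=(6,0,5) value=11
Op 5: merge R1<->R0 -> R1=(6,0,5) R0=(6,0,5)
Op 6: inc R1 by 1 -> R1=(6,1,5) value=12
Op 7: inc R1 by 5 -> R1=(6,6,5) value=17
Op 8: merge R1<->R2 -> R1=(6,6,5) R2=(6,6,5)
Op 9: inc R2 by 4 -> R2=(6,6,9) value=21

Answer: 21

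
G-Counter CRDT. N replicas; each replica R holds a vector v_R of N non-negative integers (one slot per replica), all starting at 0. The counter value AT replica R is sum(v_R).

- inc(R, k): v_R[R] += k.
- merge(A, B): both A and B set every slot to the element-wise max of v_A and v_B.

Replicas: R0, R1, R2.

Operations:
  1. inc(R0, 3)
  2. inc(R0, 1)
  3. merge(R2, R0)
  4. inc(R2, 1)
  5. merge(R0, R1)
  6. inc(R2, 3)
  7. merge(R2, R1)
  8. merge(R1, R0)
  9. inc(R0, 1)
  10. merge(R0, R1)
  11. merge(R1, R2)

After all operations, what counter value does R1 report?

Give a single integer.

Op 1: inc R0 by 3 -> R0=(3,0,0) value=3
Op 2: inc R0 by 1 -> R0=(4,0,0) value=4
Op 3: merge R2<->R0 -> R2=(4,0,0) R0=(4,0,0)
Op 4: inc R2 by 1 -> R2=(4,0,1) value=5
Op 5: merge R0<->R1 -> R0=(4,0,0) R1=(4,0,0)
Op 6: inc R2 by 3 -> R2=(4,0,4) value=8
Op 7: merge R2<->R1 -> R2=(4,0,4) R1=(4,0,4)
Op 8: merge R1<->R0 -> R1=(4,0,4) R0=(4,0,4)
Op 9: inc R0 by 1 -> R0=(5,0,4) value=9
Op 10: merge R0<->R1 -> R0=(5,0,4) R1=(5,0,4)
Op 11: merge R1<->R2 -> R1=(5,0,4) R2=(5,0,4)

Answer: 9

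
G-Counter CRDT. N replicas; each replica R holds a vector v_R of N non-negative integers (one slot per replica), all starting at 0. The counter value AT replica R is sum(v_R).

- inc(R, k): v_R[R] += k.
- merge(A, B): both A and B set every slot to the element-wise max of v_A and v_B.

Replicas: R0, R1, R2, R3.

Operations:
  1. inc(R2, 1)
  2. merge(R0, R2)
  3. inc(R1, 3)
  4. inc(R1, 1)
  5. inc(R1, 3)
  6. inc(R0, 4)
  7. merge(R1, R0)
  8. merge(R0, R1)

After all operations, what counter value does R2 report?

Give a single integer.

Op 1: inc R2 by 1 -> R2=(0,0,1,0) value=1
Op 2: merge R0<->R2 -> R0=(0,0,1,0) R2=(0,0,1,0)
Op 3: inc R1 by 3 -> R1=(0,3,0,0) value=3
Op 4: inc R1 by 1 -> R1=(0,4,0,0) value=4
Op 5: inc R1 by 3 -> R1=(0,7,0,0) value=7
Op 6: inc R0 by 4 -> R0=(4,0,1,0) value=5
Op 7: merge R1<->R0 -> R1=(4,7,1,0) R0=(4,7,1,0)
Op 8: merge R0<->R1 -> R0=(4,7,1,0) R1=(4,7,1,0)

Answer: 1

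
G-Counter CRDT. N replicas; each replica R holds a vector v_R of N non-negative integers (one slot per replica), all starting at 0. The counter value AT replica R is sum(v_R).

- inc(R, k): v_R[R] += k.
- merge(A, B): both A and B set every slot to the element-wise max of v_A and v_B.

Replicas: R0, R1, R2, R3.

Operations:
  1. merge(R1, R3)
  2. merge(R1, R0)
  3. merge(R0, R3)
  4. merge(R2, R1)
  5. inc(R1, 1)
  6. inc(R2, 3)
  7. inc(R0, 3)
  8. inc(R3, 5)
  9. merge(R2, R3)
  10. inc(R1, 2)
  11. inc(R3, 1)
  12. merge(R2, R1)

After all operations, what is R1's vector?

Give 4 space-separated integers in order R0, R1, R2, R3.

Answer: 0 3 3 5

Derivation:
Op 1: merge R1<->R3 -> R1=(0,0,0,0) R3=(0,0,0,0)
Op 2: merge R1<->R0 -> R1=(0,0,0,0) R0=(0,0,0,0)
Op 3: merge R0<->R3 -> R0=(0,0,0,0) R3=(0,0,0,0)
Op 4: merge R2<->R1 -> R2=(0,0,0,0) R1=(0,0,0,0)
Op 5: inc R1 by 1 -> R1=(0,1,0,0) value=1
Op 6: inc R2 by 3 -> R2=(0,0,3,0) value=3
Op 7: inc R0 by 3 -> R0=(3,0,0,0) value=3
Op 8: inc R3 by 5 -> R3=(0,0,0,5) value=5
Op 9: merge R2<->R3 -> R2=(0,0,3,5) R3=(0,0,3,5)
Op 10: inc R1 by 2 -> R1=(0,3,0,0) value=3
Op 11: inc R3 by 1 -> R3=(0,0,3,6) value=9
Op 12: merge R2<->R1 -> R2=(0,3,3,5) R1=(0,3,3,5)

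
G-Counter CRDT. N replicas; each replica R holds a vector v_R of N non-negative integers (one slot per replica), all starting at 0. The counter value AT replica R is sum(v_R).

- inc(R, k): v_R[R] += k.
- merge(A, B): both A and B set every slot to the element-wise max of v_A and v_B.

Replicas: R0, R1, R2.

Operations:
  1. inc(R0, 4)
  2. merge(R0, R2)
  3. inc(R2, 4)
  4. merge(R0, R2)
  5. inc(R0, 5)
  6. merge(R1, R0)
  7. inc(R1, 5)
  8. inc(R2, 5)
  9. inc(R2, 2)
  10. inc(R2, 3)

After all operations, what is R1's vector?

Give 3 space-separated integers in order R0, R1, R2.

Answer: 9 5 4

Derivation:
Op 1: inc R0 by 4 -> R0=(4,0,0) value=4
Op 2: merge R0<->R2 -> R0=(4,0,0) R2=(4,0,0)
Op 3: inc R2 by 4 -> R2=(4,0,4) value=8
Op 4: merge R0<->R2 -> R0=(4,0,4) R2=(4,0,4)
Op 5: inc R0 by 5 -> R0=(9,0,4) value=13
Op 6: merge R1<->R0 -> R1=(9,0,4) R0=(9,0,4)
Op 7: inc R1 by 5 -> R1=(9,5,4) value=18
Op 8: inc R2 by 5 -> R2=(4,0,9) value=13
Op 9: inc R2 by 2 -> R2=(4,0,11) value=15
Op 10: inc R2 by 3 -> R2=(4,0,14) value=18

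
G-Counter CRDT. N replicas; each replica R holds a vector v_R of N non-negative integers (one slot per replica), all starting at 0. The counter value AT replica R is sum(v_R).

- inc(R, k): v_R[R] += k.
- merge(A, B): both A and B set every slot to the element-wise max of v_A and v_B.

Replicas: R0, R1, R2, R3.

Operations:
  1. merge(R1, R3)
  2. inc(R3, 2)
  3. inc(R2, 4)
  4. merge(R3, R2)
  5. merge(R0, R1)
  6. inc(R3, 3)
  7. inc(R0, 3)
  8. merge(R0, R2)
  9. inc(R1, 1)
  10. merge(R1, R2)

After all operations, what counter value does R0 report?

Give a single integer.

Op 1: merge R1<->R3 -> R1=(0,0,0,0) R3=(0,0,0,0)
Op 2: inc R3 by 2 -> R3=(0,0,0,2) value=2
Op 3: inc R2 by 4 -> R2=(0,0,4,0) value=4
Op 4: merge R3<->R2 -> R3=(0,0,4,2) R2=(0,0,4,2)
Op 5: merge R0<->R1 -> R0=(0,0,0,0) R1=(0,0,0,0)
Op 6: inc R3 by 3 -> R3=(0,0,4,5) value=9
Op 7: inc R0 by 3 -> R0=(3,0,0,0) value=3
Op 8: merge R0<->R2 -> R0=(3,0,4,2) R2=(3,0,4,2)
Op 9: inc R1 by 1 -> R1=(0,1,0,0) value=1
Op 10: merge R1<->R2 -> R1=(3,1,4,2) R2=(3,1,4,2)

Answer: 9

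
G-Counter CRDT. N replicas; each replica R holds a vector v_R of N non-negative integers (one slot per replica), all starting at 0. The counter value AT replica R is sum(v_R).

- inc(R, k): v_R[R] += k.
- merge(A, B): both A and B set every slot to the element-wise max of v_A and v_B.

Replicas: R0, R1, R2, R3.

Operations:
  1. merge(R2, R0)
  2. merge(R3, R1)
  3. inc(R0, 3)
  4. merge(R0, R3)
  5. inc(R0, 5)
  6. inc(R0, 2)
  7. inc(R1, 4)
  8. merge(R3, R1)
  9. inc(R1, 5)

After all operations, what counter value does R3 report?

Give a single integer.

Op 1: merge R2<->R0 -> R2=(0,0,0,0) R0=(0,0,0,0)
Op 2: merge R3<->R1 -> R3=(0,0,0,0) R1=(0,0,0,0)
Op 3: inc R0 by 3 -> R0=(3,0,0,0) value=3
Op 4: merge R0<->R3 -> R0=(3,0,0,0) R3=(3,0,0,0)
Op 5: inc R0 by 5 -> R0=(8,0,0,0) value=8
Op 6: inc R0 by 2 -> R0=(10,0,0,0) value=10
Op 7: inc R1 by 4 -> R1=(0,4,0,0) value=4
Op 8: merge R3<->R1 -> R3=(3,4,0,0) R1=(3,4,0,0)
Op 9: inc R1 by 5 -> R1=(3,9,0,0) value=12

Answer: 7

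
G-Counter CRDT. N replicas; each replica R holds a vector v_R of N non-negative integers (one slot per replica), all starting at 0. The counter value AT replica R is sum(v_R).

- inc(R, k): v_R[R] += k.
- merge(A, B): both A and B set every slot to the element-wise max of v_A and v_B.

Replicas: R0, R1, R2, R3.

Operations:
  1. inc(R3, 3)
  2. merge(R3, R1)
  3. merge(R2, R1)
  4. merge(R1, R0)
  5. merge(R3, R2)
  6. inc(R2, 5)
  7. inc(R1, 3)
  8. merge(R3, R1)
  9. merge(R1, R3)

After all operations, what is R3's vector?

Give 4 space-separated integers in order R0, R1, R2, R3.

Answer: 0 3 0 3

Derivation:
Op 1: inc R3 by 3 -> R3=(0,0,0,3) value=3
Op 2: merge R3<->R1 -> R3=(0,0,0,3) R1=(0,0,0,3)
Op 3: merge R2<->R1 -> R2=(0,0,0,3) R1=(0,0,0,3)
Op 4: merge R1<->R0 -> R1=(0,0,0,3) R0=(0,0,0,3)
Op 5: merge R3<->R2 -> R3=(0,0,0,3) R2=(0,0,0,3)
Op 6: inc R2 by 5 -> R2=(0,0,5,3) value=8
Op 7: inc R1 by 3 -> R1=(0,3,0,3) value=6
Op 8: merge R3<->R1 -> R3=(0,3,0,3) R1=(0,3,0,3)
Op 9: merge R1<->R3 -> R1=(0,3,0,3) R3=(0,3,0,3)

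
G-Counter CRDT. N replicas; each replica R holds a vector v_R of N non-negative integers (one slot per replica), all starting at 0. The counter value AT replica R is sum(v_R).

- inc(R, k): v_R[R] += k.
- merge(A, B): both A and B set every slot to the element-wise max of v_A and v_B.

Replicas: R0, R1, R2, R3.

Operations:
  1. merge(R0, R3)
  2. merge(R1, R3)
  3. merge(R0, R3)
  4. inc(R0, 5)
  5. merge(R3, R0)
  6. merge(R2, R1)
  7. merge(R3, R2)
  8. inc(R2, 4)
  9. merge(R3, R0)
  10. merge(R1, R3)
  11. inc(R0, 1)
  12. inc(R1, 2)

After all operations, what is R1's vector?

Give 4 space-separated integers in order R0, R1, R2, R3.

Answer: 5 2 0 0

Derivation:
Op 1: merge R0<->R3 -> R0=(0,0,0,0) R3=(0,0,0,0)
Op 2: merge R1<->R3 -> R1=(0,0,0,0) R3=(0,0,0,0)
Op 3: merge R0<->R3 -> R0=(0,0,0,0) R3=(0,0,0,0)
Op 4: inc R0 by 5 -> R0=(5,0,0,0) value=5
Op 5: merge R3<->R0 -> R3=(5,0,0,0) R0=(5,0,0,0)
Op 6: merge R2<->R1 -> R2=(0,0,0,0) R1=(0,0,0,0)
Op 7: merge R3<->R2 -> R3=(5,0,0,0) R2=(5,0,0,0)
Op 8: inc R2 by 4 -> R2=(5,0,4,0) value=9
Op 9: merge R3<->R0 -> R3=(5,0,0,0) R0=(5,0,0,0)
Op 10: merge R1<->R3 -> R1=(5,0,0,0) R3=(5,0,0,0)
Op 11: inc R0 by 1 -> R0=(6,0,0,0) value=6
Op 12: inc R1 by 2 -> R1=(5,2,0,0) value=7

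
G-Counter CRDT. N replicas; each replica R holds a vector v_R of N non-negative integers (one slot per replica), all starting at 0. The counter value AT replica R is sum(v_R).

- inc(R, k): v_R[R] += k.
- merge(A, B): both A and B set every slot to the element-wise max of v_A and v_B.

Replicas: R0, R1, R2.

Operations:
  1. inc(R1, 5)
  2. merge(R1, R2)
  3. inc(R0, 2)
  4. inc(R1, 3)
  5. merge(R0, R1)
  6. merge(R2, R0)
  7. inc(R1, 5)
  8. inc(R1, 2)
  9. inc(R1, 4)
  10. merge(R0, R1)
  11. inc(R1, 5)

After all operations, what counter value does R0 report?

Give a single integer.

Answer: 21

Derivation:
Op 1: inc R1 by 5 -> R1=(0,5,0) value=5
Op 2: merge R1<->R2 -> R1=(0,5,0) R2=(0,5,0)
Op 3: inc R0 by 2 -> R0=(2,0,0) value=2
Op 4: inc R1 by 3 -> R1=(0,8,0) value=8
Op 5: merge R0<->R1 -> R0=(2,8,0) R1=(2,8,0)
Op 6: merge R2<->R0 -> R2=(2,8,0) R0=(2,8,0)
Op 7: inc R1 by 5 -> R1=(2,13,0) value=15
Op 8: inc R1 by 2 -> R1=(2,15,0) value=17
Op 9: inc R1 by 4 -> R1=(2,19,0) value=21
Op 10: merge R0<->R1 -> R0=(2,19,0) R1=(2,19,0)
Op 11: inc R1 by 5 -> R1=(2,24,0) value=26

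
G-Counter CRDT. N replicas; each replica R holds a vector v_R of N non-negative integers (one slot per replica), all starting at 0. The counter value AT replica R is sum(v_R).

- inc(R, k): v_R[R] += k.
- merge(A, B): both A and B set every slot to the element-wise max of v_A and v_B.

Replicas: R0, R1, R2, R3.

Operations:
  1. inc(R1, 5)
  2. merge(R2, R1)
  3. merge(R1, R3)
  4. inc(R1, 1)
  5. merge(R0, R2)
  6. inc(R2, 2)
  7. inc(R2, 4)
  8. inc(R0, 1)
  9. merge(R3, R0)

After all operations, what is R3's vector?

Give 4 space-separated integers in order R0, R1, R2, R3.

Answer: 1 5 0 0

Derivation:
Op 1: inc R1 by 5 -> R1=(0,5,0,0) value=5
Op 2: merge R2<->R1 -> R2=(0,5,0,0) R1=(0,5,0,0)
Op 3: merge R1<->R3 -> R1=(0,5,0,0) R3=(0,5,0,0)
Op 4: inc R1 by 1 -> R1=(0,6,0,0) value=6
Op 5: merge R0<->R2 -> R0=(0,5,0,0) R2=(0,5,0,0)
Op 6: inc R2 by 2 -> R2=(0,5,2,0) value=7
Op 7: inc R2 by 4 -> R2=(0,5,6,0) value=11
Op 8: inc R0 by 1 -> R0=(1,5,0,0) value=6
Op 9: merge R3<->R0 -> R3=(1,5,0,0) R0=(1,5,0,0)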